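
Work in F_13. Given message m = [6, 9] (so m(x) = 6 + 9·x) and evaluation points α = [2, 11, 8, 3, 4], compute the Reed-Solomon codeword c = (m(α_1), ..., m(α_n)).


c = [11, 1, 0, 7, 3]

Message polynomial: m(x) = 6 + 9·x (mod 13).
For each evaluation point α_i, compute m(α_i) mod 13:
  α_1 = 2: Horner steps 9 → 11, so m(2) = 11.
  α_2 = 11: Horner steps 9 → 1, so m(11) = 1.
  α_3 = 8: Horner steps 9 → 0, so m(8) = 0.
  α_4 = 3: Horner steps 9 → 7, so m(3) = 7.
  α_5 = 4: Horner steps 9 → 3, so m(4) = 3.
Codeword c = [11, 1, 0, 7, 3] ∈ F_13^5.


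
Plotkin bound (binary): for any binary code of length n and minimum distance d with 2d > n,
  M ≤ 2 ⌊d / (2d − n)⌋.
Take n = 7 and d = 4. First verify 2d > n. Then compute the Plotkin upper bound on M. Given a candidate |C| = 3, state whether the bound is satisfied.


Plotkin bound M ≤ 8; given |C| = 3 ≤ bound (satisfied).

Check applicability: 2d = 8, n = 7.
2d − n = 1 > 0, so Plotkin applies.
Compute d/(2d−n) = 4/1 ≈ 4.0000.
⌊d/(2d−n)⌋ = 4.
Plotkin bound: M ≤ 2·4 = 8.
Given |C| = 3, check: satisfied.
This |C| is below the Plotkin bound.


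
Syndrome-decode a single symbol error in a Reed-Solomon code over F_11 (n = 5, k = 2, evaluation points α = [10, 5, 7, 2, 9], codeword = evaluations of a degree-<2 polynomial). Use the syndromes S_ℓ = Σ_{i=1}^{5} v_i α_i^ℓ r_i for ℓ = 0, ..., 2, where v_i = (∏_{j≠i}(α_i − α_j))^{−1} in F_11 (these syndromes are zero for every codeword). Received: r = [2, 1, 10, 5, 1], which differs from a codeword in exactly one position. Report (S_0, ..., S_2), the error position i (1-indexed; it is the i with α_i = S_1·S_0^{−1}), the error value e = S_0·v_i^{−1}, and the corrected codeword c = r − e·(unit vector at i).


S = (4, 9, 1), error at position 2, error magnitude e = 4, c = [2, 8, 10, 5, 1].

Step 1: column multipliers v_i = (∏_{j≠i}(α_i − α_j))^{−1} mod 11.
  i = 1 (α = 10): (10−5)(10−7)(10−2)(10−9) = 5·3·8·1 = 120 ≡ 10, so v_1 = 10^{−1} = 10 (mod 11).
  i = 2 (α = 5): (5−10)(5−7)(5−2)(5−9) = (−5)·(−2)·3·(−4) = −120 ≡ 1, so v_2 = 1^{−1} = 1 (mod 11).
  i = 3 (α = 7): (7−10)(7−5)(7−2)(7−9) = (−3)·2·5·(−2) = 60 ≡ 5, so v_3 = 5^{−1} = 9 (mod 11).
  i = 4 (α = 2): (2−10)(2−5)(2−7)(2−9) = (−8)·(−3)·(−5)·(−7) = 840 ≡ 4, so v_4 = 4^{−1} = 3 (mod 11).
  i = 5 (α = 9): (9−10)(9−5)(9−7)(9−2) = (−1)·4·2·7 = −56 ≡ 10, so v_5 = 10^{−1} = 10 (mod 11).
  v = [10, 1, 9, 3, 10].
Step 2: syndromes of r = [2, 1, 10, 5, 1] (all sums mod 11).
  S_0 = Σ v_i r_i = 10·2 + 1·1 + 9·10 + 3·5 + 10·1 = 136 ≡ 4.
  S_1 = Σ v_i α_i r_i = 10·10·2 + 1·5·1 + 9·7·10 + 3·2·5 + 10·9·1 = 955 ≡ 9.
  α_i^2 mod 11 = [1, 3, 5, 4, 4].
  S_2 = Σ v_i α_i^2 r_i = 10·1·2 + 1·3·1 + 9·5·10 + 3·4·5 + 10·4·1 = 573 ≡ 1.
  S = (4, 9, 1) ≠ 0, so r is not a codeword (an error is present).
Step 3: locate the error. For a single error e at position i, S_ℓ = v_i·e·α_i^ℓ, so α_err = S_1/S_0.
  S_0^{−1} = 4^{−1} = 3 (mod 11), so α_err = 9·3 = 27 ≡ 5 = α_2. Error position i = 2.
  Consistency check: S_2/S_1 = 1·5 = 5 ≡ 5 = α_err ✓ (single-error assumption holds).
Step 4: error magnitude e = S_0/v_2 = S_0·∏_{j≠2}(α_2 − α_j) = 4·1 = 4 ≡ 4 (mod 11).
Step 5: correct position 2: c_2 = r_2 − e = 1 − 4 ≡ 8 (mod 11). Hence c = [2, 8, 10, 5, 1].
  Check: interpolating c through the α_i gives m(x) = 3 + 1·x (degree < 2) with m(α_i) = c_i for every i, so c is indeed a codeword.


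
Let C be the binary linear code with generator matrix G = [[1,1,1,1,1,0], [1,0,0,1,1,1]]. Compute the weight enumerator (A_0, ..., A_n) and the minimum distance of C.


Weight distribution: A_0 = 1, A_3 = 1, A_4 = 1, A_5 = 1. Minimum distance d = 3.

Enumerate all 2^2 = 4 messages m ∈ F_2^2.
For each, compute codeword c = mG in F_2^6, then tally its weight.
  m = 00 → c = 000000, weight = 0.
  m = 10 → c = 111110, weight = 5.
  m = 01 → c = 100111, weight = 4.
  m = 11 → c = 011001, weight = 3.
Tally weights:
  weight 0: 1 codewords.
  weight 3: 1 codewords.
  weight 4: 1 codewords.
  weight 5: 1 codewords.
Minimum distance d = smallest w > 0 with A_w > 0 = 3.
Sanity: Σ A_w = 4 = 2^2 = 4 ✓.


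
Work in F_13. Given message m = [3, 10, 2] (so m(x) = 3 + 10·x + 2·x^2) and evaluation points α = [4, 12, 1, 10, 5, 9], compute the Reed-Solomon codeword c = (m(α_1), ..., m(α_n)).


c = [10, 8, 2, 4, 12, 8]

Message polynomial: m(x) = 3 + 10·x + 2·x^2 (mod 13).
For each evaluation point α_i, compute m(α_i) mod 13:
  α_1 = 4: Horner steps 2 → 5 → 10, so m(4) = 10.
  α_2 = 12: Horner steps 2 → 8 → 8, so m(12) = 8.
  α_3 = 1: Horner steps 2 → 12 → 2, so m(1) = 2.
  α_4 = 10: Horner steps 2 → 4 → 4, so m(10) = 4.
  α_5 = 5: Horner steps 2 → 7 → 12, so m(5) = 12.
  α_6 = 9: Horner steps 2 → 2 → 8, so m(9) = 8.
Codeword c = [10, 8, 2, 4, 12, 8] ∈ F_13^6.


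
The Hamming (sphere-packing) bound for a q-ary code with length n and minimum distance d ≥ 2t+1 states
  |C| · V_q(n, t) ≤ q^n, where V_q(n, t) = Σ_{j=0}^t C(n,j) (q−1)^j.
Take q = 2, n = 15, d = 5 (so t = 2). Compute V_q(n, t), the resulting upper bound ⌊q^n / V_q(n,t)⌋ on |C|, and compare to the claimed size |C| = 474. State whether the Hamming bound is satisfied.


V_q(n, t) = 121, q^n = 32768, Hamming bound = 270, |C| = 474 > bound (violated).

Step 1: Compute V_q(n, t) = Σ_{j=0}^2 C(n, j) (q−1)^j.
  j = 0: C(15,0)·(1)^0 = 1·1 = 1.
  j = 1: C(15,1)·(1)^1 = 15·1 = 15.
  j = 2: C(15,2)·(1)^2 = 105·1 = 105.
  V_q(n, t) = 1 + 15 + 105 = 121.
Step 2: q^n = 2^15 = 32768.
Step 3: Hamming bound ⌊q^n / V_q(n,t)⌋ = ⌊32768/121⌋ = 270.
Step 4: Compare |C| = 474 to 270: violated.
The claimed |C| lies above the Hamming bound, so no 2-ary code of length 15 with d ≥ 5 can have 474 codewords.


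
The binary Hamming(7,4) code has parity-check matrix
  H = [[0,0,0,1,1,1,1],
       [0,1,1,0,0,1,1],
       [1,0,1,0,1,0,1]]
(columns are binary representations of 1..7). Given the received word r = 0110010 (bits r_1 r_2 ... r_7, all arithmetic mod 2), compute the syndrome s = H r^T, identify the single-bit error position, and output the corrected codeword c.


s = (1, 1, 1)^T, error position = 7, corrected codeword c = 0110011

Compute s = H r^T mod 2 one row at a time:
  s_1 = 0 + 0 + 1 + 0 = 1 ≡ 1 (mod 2).
  s_2 = 1 + 1 + 1 + 0 = 3 ≡ 1 (mod 2).
  s_3 = 0 + 1 + 0 + 0 = 1 ≡ 1 (mod 2).
s = (1, 1, 1)^T — this equals column 7 of H (binary 111), so error is at position 7.
Correct: flip bit 7 of r = 0110010 to get c = 0110011.


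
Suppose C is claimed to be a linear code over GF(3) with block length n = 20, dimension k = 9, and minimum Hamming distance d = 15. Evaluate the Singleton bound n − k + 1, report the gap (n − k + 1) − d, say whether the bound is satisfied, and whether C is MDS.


Singleton RHS = n − k + 1 = 12, slack = -3, bound violated (no such code; not MDS).

Singleton bound: d ≤ n − k + 1.
Here n = 20, k = 9, so n − k + 1 = 12.
Given d = 15, check d ≤ 12: NO.
Slack = (n − k + 1) − d = -3.
The slack is negative: d = 15 exceeds n − k + 1 = 12 by 3, so the Singleton bound is violated and no linear [20, 9, 15]_3 code can exist. In particular it is not MDS (MDS requires d = n − k + 1 exactly).
Description: the claimed parameters are [20, 9, 15]_3; such a code would be impossible (violates the Singleton bound).


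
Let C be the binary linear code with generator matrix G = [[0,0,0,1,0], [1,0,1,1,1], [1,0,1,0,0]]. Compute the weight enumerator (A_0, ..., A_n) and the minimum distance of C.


Weight distribution: A_0 = 1, A_1 = 2, A_2 = 2, A_3 = 2, A_4 = 1. Minimum distance d = 1.

Enumerate all 2^3 = 8 messages m ∈ F_2^3.
For each, compute codeword c = mG in F_2^5, then tally its weight.
  m = 000 → c = 00000, weight = 0.
  m = 100 → c = 00010, weight = 1.
  m = 010 → c = 10111, weight = 4.
  m = 110 → c = 10101, weight = 3.
  m = 001 → c = 10100, weight = 2.
  m = 101 → c = 10110, weight = 3.
  m = 011 → c = 00011, weight = 2.
  m = 111 → c = 00001, weight = 1.
Tally weights:
  weight 0: 1 codewords.
  weight 1: 2 codewords.
  weight 2: 2 codewords.
  weight 3: 2 codewords.
  weight 4: 1 codewords.
Minimum distance d = smallest w > 0 with A_w > 0 = 1.
Sanity: Σ A_w = 8 = 2^3 = 8 ✓.


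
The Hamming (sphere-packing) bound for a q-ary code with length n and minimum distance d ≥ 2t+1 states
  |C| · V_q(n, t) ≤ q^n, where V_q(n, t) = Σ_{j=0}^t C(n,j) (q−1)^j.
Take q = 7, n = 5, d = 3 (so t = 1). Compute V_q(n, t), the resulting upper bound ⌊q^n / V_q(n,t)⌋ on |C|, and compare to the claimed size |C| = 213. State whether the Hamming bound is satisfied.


V_q(n, t) = 31, q^n = 16807, Hamming bound = 542, |C| = 213 ≤ bound (satisfied).

Step 1: Compute V_q(n, t) = Σ_{j=0}^1 C(n, j) (q−1)^j.
  j = 0: C(5,0)·(6)^0 = 1·1 = 1.
  j = 1: C(5,1)·(6)^1 = 5·6 = 30.
  V_q(n, t) = 1 + 30 = 31.
Step 2: q^n = 7^5 = 16807.
Step 3: Hamming bound ⌊q^n / V_q(n,t)⌋ = ⌊16807/31⌋ = 542.
Step 4: Compare |C| = 213 to 542: satisfied.
The claimed |C| lies below the Hamming bound.


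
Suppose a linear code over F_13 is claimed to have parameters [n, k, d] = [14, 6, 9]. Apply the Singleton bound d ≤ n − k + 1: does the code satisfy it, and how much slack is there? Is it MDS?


Singleton RHS = n − k + 1 = 9, slack = 0, bound satisfied, MDS.

Singleton bound: d ≤ n − k + 1.
Here n = 14, k = 6, so n − k + 1 = 9.
Given d = 9, check d ≤ 9: YES.
Slack = (n − k + 1) − d = 0.
The code is MDS (slack = 0).
Description: the claimed parameters are [14, 6, 9]_13; such a code would be MDS (meets Singleton bound).


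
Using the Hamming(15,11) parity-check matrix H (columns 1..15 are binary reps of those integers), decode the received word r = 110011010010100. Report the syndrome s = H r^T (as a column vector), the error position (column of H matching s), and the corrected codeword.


s = (1, 1, 1, 0)^T, error position = 14, corrected codeword c = 110011010010110

Compute s = H r^T mod 2 one row at a time:
  s_1 = 1 + 0 + 0 + 1 + 0 + 1 + 0 + 0 = 3 ≡ 1 (mod 2).
  s_2 = 0 + 1 + 1 + 0 + 0 + 1 + 0 + 0 = 3 ≡ 1 (mod 2).
  s_3 = 1 + 0 + 1 + 0 + 0 + 1 + 0 + 0 = 3 ≡ 1 (mod 2).
  s_4 = 1 + 0 + 1 + 0 + 0 + 1 + 1 + 0 = 4 ≡ 0 (mod 2).
s = (1, 1, 1, 0)^T — this equals column 14 of H (binary 1110), so error is at position 14.
Correct: flip bit 14 of r = 110011010010100 to get c = 110011010010110.


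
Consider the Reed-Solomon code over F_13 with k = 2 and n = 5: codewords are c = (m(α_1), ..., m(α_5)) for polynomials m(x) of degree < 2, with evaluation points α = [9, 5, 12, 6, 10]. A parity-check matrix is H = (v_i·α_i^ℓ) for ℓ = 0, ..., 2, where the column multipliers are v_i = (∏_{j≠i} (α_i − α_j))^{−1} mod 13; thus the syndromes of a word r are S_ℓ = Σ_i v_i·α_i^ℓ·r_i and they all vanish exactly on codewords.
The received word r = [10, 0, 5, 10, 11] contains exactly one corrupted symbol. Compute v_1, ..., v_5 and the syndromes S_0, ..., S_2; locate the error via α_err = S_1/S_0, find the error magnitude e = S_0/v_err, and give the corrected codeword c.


S = (10, 12, 4), error at position 1, error magnitude e = 9, c = [1, 0, 5, 10, 11].

Step 1: column multipliers v_i = (∏_{j≠i}(α_i − α_j))^{−1} mod 13.
  i = 1 (α = 9): (9−5)(9−12)(9−6)(9−10) = 4·(−3)·3·(−1) = 36 ≡ 10, so v_1 = 10^{−1} = 4 (mod 13).
  i = 2 (α = 5): (5−9)(5−12)(5−6)(5−10) = (−4)·(−7)·(−1)·(−5) = 140 ≡ 10, so v_2 = 10^{−1} = 4 (mod 13).
  i = 3 (α = 12): (12−9)(12−5)(12−6)(12−10) = 3·7·6·2 = 252 ≡ 5, so v_3 = 5^{−1} = 8 (mod 13).
  i = 4 (α = 6): (6−9)(6−5)(6−12)(6−10) = (−3)·1·(−6)·(−4) = −72 ≡ 6, so v_4 = 6^{−1} = 11 (mod 13).
  i = 5 (α = 10): (10−9)(10−5)(10−12)(10−6) = 1·5·(−2)·4 = −40 ≡ 12, so v_5 = 12^{−1} = 12 (mod 13).
  v = [4, 4, 8, 11, 12].
Step 2: syndromes of r = [10, 0, 5, 10, 11] (all sums mod 13).
  S_0 = Σ v_i r_i = 4·10 + 4·0 + 8·5 + 11·10 + 12·11 = 322 ≡ 10.
  S_1 = Σ v_i α_i r_i = 4·9·10 + 4·5·0 + 8·12·5 + 11·6·10 + 12·10·11 = 2820 ≡ 12.
  α_i^2 mod 13 = [3, 12, 1, 10, 9].
  S_2 = Σ v_i α_i^2 r_i = 4·3·10 + 4·12·0 + 8·1·5 + 11·10·10 + 12·9·11 = 2448 ≡ 4.
  S = (10, 12, 4) ≠ 0, so r is not a codeword (an error is present).
Step 3: locate the error. For a single error e at position i, S_ℓ = v_i·e·α_i^ℓ, so α_err = S_1/S_0.
  S_0^{−1} = 10^{−1} = 4 (mod 13), so α_err = 12·4 = 48 ≡ 9 = α_1. Error position i = 1.
  Consistency check: S_2/S_1 = 4·12 = 48 ≡ 9 = α_err ✓ (single-error assumption holds).
Step 4: error magnitude e = S_0/v_1 = S_0·∏_{j≠1}(α_1 − α_j) = 10·10 = 100 ≡ 9 (mod 13).
Step 5: correct position 1: c_1 = r_1 − e = 10 − 9 ≡ 1 (mod 13). Hence c = [1, 0, 5, 10, 11].
  Check: interpolating c through the α_i gives m(x) = 2 + 10·x (degree < 2) with m(α_i) = c_i for every i, so c is indeed a codeword.


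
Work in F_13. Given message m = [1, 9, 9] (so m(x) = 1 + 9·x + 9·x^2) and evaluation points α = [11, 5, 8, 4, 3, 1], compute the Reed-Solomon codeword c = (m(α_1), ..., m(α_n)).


c = [6, 11, 12, 12, 5, 6]

Message polynomial: m(x) = 1 + 9·x + 9·x^2 (mod 13).
For each evaluation point α_i, compute m(α_i) mod 13:
  α_1 = 11: Horner steps 9 → 4 → 6, so m(11) = 6.
  α_2 = 5: Horner steps 9 → 2 → 11, so m(5) = 11.
  α_3 = 8: Horner steps 9 → 3 → 12, so m(8) = 12.
  α_4 = 4: Horner steps 9 → 6 → 12, so m(4) = 12.
  α_5 = 3: Horner steps 9 → 10 → 5, so m(3) = 5.
  α_6 = 1: Horner steps 9 → 5 → 6, so m(1) = 6.
Codeword c = [6, 11, 12, 12, 5, 6] ∈ F_13^6.


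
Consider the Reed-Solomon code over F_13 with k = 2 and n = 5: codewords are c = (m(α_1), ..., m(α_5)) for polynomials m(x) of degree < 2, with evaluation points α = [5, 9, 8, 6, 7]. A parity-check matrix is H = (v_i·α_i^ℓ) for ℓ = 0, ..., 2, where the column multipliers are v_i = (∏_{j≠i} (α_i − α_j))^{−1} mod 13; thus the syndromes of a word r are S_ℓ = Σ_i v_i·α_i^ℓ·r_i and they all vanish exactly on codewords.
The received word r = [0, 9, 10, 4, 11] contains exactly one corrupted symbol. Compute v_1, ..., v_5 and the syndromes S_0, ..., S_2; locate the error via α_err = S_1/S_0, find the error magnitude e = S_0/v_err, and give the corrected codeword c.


S = (10, 8, 9), error at position 4, error magnitude e = 5, c = [0, 9, 10, 12, 11].

Step 1: column multipliers v_i = (∏_{j≠i}(α_i − α_j))^{−1} mod 13.
  i = 1 (α = 5): (5−9)(5−8)(5−6)(5−7) = (−4)·(−3)·(−1)·(−2) = 24 ≡ 11, so v_1 = 11^{−1} = 6 (mod 13).
  i = 2 (α = 9): (9−5)(9−8)(9−6)(9−7) = 4·1·3·2 = 24 ≡ 11, so v_2 = 11^{−1} = 6 (mod 13).
  i = 3 (α = 8): (8−5)(8−9)(8−6)(8−7) = 3·(−1)·2·1 = −6 ≡ 7, so v_3 = 7^{−1} = 2 (mod 13).
  i = 4 (α = 6): (6−5)(6−9)(6−8)(6−7) = 1·(−3)·(−2)·(−1) = −6 ≡ 7, so v_4 = 7^{−1} = 2 (mod 13).
  i = 5 (α = 7): (7−5)(7−9)(7−8)(7−6) = 2·(−2)·(−1)·1 = 4 ≡ 4, so v_5 = 4^{−1} = 10 (mod 13).
  v = [6, 6, 2, 2, 10].
Step 2: syndromes of r = [0, 9, 10, 4, 11] (all sums mod 13).
  S_0 = Σ v_i r_i = 6·0 + 6·9 + 2·10 + 2·4 + 10·11 = 192 ≡ 10.
  S_1 = Σ v_i α_i r_i = 6·5·0 + 6·9·9 + 2·8·10 + 2·6·4 + 10·7·11 = 1464 ≡ 8.
  α_i^2 mod 13 = [12, 3, 12, 10, 10].
  S_2 = Σ v_i α_i^2 r_i = 6·12·0 + 6·3·9 + 2·12·10 + 2·10·4 + 10·10·11 = 1582 ≡ 9.
  S = (10, 8, 9) ≠ 0, so r is not a codeword (an error is present).
Step 3: locate the error. For a single error e at position i, S_ℓ = v_i·e·α_i^ℓ, so α_err = S_1/S_0.
  S_0^{−1} = 10^{−1} = 4 (mod 13), so α_err = 8·4 = 32 ≡ 6 = α_4. Error position i = 4.
  Consistency check: S_2/S_1 = 9·5 = 45 ≡ 6 = α_err ✓ (single-error assumption holds).
Step 4: error magnitude e = S_0/v_4 = S_0·∏_{j≠4}(α_4 − α_j) = 10·7 = 70 ≡ 5 (mod 13).
Step 5: correct position 4: c_4 = r_4 − e = 4 − 5 ≡ 12 (mod 13). Hence c = [0, 9, 10, 12, 11].
  Check: interpolating c through the α_i gives m(x) = 5 + 12·x (degree < 2) with m(α_i) = c_i for every i, so c is indeed a codeword.


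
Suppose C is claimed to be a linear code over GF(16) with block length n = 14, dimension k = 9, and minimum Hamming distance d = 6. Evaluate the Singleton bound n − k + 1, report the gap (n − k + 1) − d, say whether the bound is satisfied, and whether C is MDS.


Singleton RHS = n − k + 1 = 6, slack = 0, bound satisfied, MDS.

Singleton bound: d ≤ n − k + 1.
Here n = 14, k = 9, so n − k + 1 = 6.
Given d = 6, check d ≤ 6: YES.
Slack = (n − k + 1) − d = 0.
The code is MDS (slack = 0).
Description: the claimed parameters are [14, 9, 6]_16; such a code would be MDS (meets Singleton bound).


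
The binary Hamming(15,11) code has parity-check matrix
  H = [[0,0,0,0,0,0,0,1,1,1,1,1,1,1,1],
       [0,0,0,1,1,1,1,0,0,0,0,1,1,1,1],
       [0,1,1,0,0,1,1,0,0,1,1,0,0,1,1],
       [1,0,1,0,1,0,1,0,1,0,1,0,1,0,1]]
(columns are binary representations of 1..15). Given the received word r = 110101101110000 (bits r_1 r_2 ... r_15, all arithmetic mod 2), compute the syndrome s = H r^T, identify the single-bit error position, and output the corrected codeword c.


s = (1, 1, 1, 0)^T, error position = 14, corrected codeword c = 110101101110010

Compute s = H r^T mod 2 one row at a time:
  s_1 = 0 + 1 + 1 + 1 + 0 + 0 + 0 + 0 = 3 ≡ 1 (mod 2).
  s_2 = 1 + 0 + 1 + 1 + 0 + 0 + 0 + 0 = 3 ≡ 1 (mod 2).
  s_3 = 1 + 0 + 1 + 1 + 1 + 1 + 0 + 0 = 5 ≡ 1 (mod 2).
  s_4 = 1 + 0 + 0 + 1 + 1 + 1 + 0 + 0 = 4 ≡ 0 (mod 2).
s = (1, 1, 1, 0)^T — this equals column 14 of H (binary 1110), so error is at position 14.
Correct: flip bit 14 of r = 110101101110000 to get c = 110101101110010.


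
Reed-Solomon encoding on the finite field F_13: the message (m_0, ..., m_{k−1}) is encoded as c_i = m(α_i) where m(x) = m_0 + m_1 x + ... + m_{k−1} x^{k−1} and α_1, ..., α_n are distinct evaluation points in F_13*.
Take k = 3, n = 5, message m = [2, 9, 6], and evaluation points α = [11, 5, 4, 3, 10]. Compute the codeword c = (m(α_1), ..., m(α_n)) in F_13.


c = [8, 2, 4, 5, 3]

Message polynomial: m(x) = 2 + 9·x + 6·x^2 (mod 13).
For each evaluation point α_i, compute m(α_i) mod 13:
  α_1 = 11: Horner steps 6 → 10 → 8, so m(11) = 8.
  α_2 = 5: Horner steps 6 → 0 → 2, so m(5) = 2.
  α_3 = 4: Horner steps 6 → 7 → 4, so m(4) = 4.
  α_4 = 3: Horner steps 6 → 1 → 5, so m(3) = 5.
  α_5 = 10: Horner steps 6 → 4 → 3, so m(10) = 3.
Codeword c = [8, 2, 4, 5, 3] ∈ F_13^5.


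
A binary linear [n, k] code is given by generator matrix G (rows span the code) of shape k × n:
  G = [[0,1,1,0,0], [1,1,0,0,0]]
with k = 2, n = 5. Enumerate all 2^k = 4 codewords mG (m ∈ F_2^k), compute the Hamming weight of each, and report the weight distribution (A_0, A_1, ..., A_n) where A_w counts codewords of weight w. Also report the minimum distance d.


Weight distribution: A_0 = 1, A_2 = 3. Minimum distance d = 2.

Enumerate all 2^2 = 4 messages m ∈ F_2^2.
For each, compute codeword c = mG in F_2^5, then tally its weight.
  m = 00 → c = 00000, weight = 0.
  m = 10 → c = 01100, weight = 2.
  m = 01 → c = 11000, weight = 2.
  m = 11 → c = 10100, weight = 2.
Tally weights:
  weight 0: 1 codewords.
  weight 2: 3 codewords.
Minimum distance d = smallest w > 0 with A_w > 0 = 2.
Sanity: Σ A_w = 4 = 2^2 = 4 ✓.


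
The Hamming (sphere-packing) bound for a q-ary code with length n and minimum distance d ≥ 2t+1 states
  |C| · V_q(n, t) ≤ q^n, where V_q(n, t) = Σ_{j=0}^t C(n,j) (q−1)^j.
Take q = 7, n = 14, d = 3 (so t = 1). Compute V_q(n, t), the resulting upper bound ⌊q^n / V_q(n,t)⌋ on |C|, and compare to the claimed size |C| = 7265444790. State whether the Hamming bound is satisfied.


V_q(n, t) = 85, q^n = 678223072849, Hamming bound = 7979094974, |C| = 7265444790 ≤ bound (satisfied).

Step 1: Compute V_q(n, t) = Σ_{j=0}^1 C(n, j) (q−1)^j.
  j = 0: C(14,0)·(6)^0 = 1·1 = 1.
  j = 1: C(14,1)·(6)^1 = 14·6 = 84.
  V_q(n, t) = 1 + 84 = 85.
Step 2: q^n = 7^14 = 678223072849.
Step 3: Hamming bound ⌊q^n / V_q(n,t)⌋ = ⌊678223072849/85⌋ = 7979094974.
Step 4: Compare |C| = 7265444790 to 7979094974: satisfied.
The claimed |C| lies below the Hamming bound.


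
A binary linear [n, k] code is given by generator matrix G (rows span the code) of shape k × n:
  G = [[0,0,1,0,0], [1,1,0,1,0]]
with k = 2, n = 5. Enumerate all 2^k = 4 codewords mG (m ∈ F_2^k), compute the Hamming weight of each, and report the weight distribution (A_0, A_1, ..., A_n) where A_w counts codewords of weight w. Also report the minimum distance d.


Weight distribution: A_0 = 1, A_1 = 1, A_3 = 1, A_4 = 1. Minimum distance d = 1.

Enumerate all 2^2 = 4 messages m ∈ F_2^2.
For each, compute codeword c = mG in F_2^5, then tally its weight.
  m = 00 → c = 00000, weight = 0.
  m = 10 → c = 00100, weight = 1.
  m = 01 → c = 11010, weight = 3.
  m = 11 → c = 11110, weight = 4.
Tally weights:
  weight 0: 1 codewords.
  weight 1: 1 codewords.
  weight 3: 1 codewords.
  weight 4: 1 codewords.
Minimum distance d = smallest w > 0 with A_w > 0 = 1.
Sanity: Σ A_w = 4 = 2^2 = 4 ✓.


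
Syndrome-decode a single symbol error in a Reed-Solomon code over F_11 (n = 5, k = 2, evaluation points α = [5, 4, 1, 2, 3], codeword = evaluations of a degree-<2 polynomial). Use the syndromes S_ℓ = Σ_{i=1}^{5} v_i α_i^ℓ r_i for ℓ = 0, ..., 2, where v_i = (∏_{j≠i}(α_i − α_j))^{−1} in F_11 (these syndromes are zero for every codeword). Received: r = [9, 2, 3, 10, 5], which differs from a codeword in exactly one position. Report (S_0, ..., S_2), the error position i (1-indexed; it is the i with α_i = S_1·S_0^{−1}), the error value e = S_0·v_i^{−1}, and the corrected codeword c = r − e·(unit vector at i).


S = (8, 2, 6), error at position 5, error magnitude e = 10, c = [9, 2, 3, 10, 6].

Step 1: column multipliers v_i = (∏_{j≠i}(α_i − α_j))^{−1} mod 11.
  i = 1 (α = 5): (5−4)(5−1)(5−2)(5−3) = 1·4·3·2 = 24 ≡ 2, so v_1 = 2^{−1} = 6 (mod 11).
  i = 2 (α = 4): (4−5)(4−1)(4−2)(4−3) = (−1)·3·2·1 = −6 ≡ 5, so v_2 = 5^{−1} = 9 (mod 11).
  i = 3 (α = 1): (1−5)(1−4)(1−2)(1−3) = (−4)·(−3)·(−1)·(−2) = 24 ≡ 2, so v_3 = 2^{−1} = 6 (mod 11).
  i = 4 (α = 2): (2−5)(2−4)(2−1)(2−3) = (−3)·(−2)·1·(−1) = −6 ≡ 5, so v_4 = 5^{−1} = 9 (mod 11).
  i = 5 (α = 3): (3−5)(3−4)(3−1)(3−2) = (−2)·(−1)·2·1 = 4 ≡ 4, so v_5 = 4^{−1} = 3 (mod 11).
  v = [6, 9, 6, 9, 3].
Step 2: syndromes of r = [9, 2, 3, 10, 5] (all sums mod 11).
  S_0 = Σ v_i r_i = 6·9 + 9·2 + 6·3 + 9·10 + 3·5 = 195 ≡ 8.
  S_1 = Σ v_i α_i r_i = 6·5·9 + 9·4·2 + 6·1·3 + 9·2·10 + 3·3·5 = 585 ≡ 2.
  α_i^2 mod 11 = [3, 5, 1, 4, 9].
  S_2 = Σ v_i α_i^2 r_i = 6·3·9 + 9·5·2 + 6·1·3 + 9·4·10 + 3·9·5 = 765 ≡ 6.
  S = (8, 2, 6) ≠ 0, so r is not a codeword (an error is present).
Step 3: locate the error. For a single error e at position i, S_ℓ = v_i·e·α_i^ℓ, so α_err = S_1/S_0.
  S_0^{−1} = 8^{−1} = 7 (mod 11), so α_err = 2·7 = 14 ≡ 3 = α_5. Error position i = 5.
  Consistency check: S_2/S_1 = 6·6 = 36 ≡ 3 = α_err ✓ (single-error assumption holds).
Step 4: error magnitude e = S_0/v_5 = S_0·∏_{j≠5}(α_5 − α_j) = 8·4 = 32 ≡ 10 (mod 11).
Step 5: correct position 5: c_5 = r_5 − e = 5 − 10 ≡ 6 (mod 11). Hence c = [9, 2, 3, 10, 6].
  Check: interpolating c through the α_i gives m(x) = 7 + 7·x (degree < 2) with m(α_i) = c_i for every i, so c is indeed a codeword.


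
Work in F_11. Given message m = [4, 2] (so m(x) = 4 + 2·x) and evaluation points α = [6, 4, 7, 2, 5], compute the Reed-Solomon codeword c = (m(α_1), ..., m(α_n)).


c = [5, 1, 7, 8, 3]

Message polynomial: m(x) = 4 + 2·x (mod 11).
For each evaluation point α_i, compute m(α_i) mod 11:
  α_1 = 6: Horner steps 2 → 5, so m(6) = 5.
  α_2 = 4: Horner steps 2 → 1, so m(4) = 1.
  α_3 = 7: Horner steps 2 → 7, so m(7) = 7.
  α_4 = 2: Horner steps 2 → 8, so m(2) = 8.
  α_5 = 5: Horner steps 2 → 3, so m(5) = 3.
Codeword c = [5, 1, 7, 8, 3] ∈ F_11^5.


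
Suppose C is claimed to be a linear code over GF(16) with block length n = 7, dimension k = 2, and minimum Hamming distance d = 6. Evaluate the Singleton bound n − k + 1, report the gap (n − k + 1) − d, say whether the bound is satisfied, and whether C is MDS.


Singleton RHS = n − k + 1 = 6, slack = 0, bound satisfied, MDS.

Singleton bound: d ≤ n − k + 1.
Here n = 7, k = 2, so n − k + 1 = 6.
Given d = 6, check d ≤ 6: YES.
Slack = (n − k + 1) − d = 0.
The code is MDS (slack = 0).
Description: the claimed parameters are [7, 2, 6]_16; such a code would be MDS (meets Singleton bound).


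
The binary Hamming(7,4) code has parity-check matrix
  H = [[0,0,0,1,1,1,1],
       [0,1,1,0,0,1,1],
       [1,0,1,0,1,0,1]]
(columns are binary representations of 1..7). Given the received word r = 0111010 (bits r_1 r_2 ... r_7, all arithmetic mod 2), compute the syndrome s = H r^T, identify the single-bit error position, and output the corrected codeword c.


s = (0, 1, 1)^T, error position = 3, corrected codeword c = 0101010

Compute s = H r^T mod 2 one row at a time:
  s_1 = 1 + 0 + 1 + 0 = 2 ≡ 0 (mod 2).
  s_2 = 1 + 1 + 1 + 0 = 3 ≡ 1 (mod 2).
  s_3 = 0 + 1 + 0 + 0 = 1 ≡ 1 (mod 2).
s = (0, 1, 1)^T — this equals column 3 of H (binary 011), so error is at position 3.
Correct: flip bit 3 of r = 0111010 to get c = 0101010.


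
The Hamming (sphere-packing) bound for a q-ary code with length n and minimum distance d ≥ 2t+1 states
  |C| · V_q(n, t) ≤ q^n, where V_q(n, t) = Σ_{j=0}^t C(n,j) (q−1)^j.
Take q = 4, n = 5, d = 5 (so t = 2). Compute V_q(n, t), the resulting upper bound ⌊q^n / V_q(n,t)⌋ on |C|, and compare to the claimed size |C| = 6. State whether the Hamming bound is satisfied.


V_q(n, t) = 106, q^n = 1024, Hamming bound = 9, |C| = 6 ≤ bound (satisfied).

Step 1: Compute V_q(n, t) = Σ_{j=0}^2 C(n, j) (q−1)^j.
  j = 0: C(5,0)·(3)^0 = 1·1 = 1.
  j = 1: C(5,1)·(3)^1 = 5·3 = 15.
  j = 2: C(5,2)·(3)^2 = 10·9 = 90.
  V_q(n, t) = 1 + 15 + 90 = 106.
Step 2: q^n = 4^5 = 1024.
Step 3: Hamming bound ⌊q^n / V_q(n,t)⌋ = ⌊1024/106⌋ = 9.
Step 4: Compare |C| = 6 to 9: satisfied.
The claimed |C| lies below the Hamming bound.


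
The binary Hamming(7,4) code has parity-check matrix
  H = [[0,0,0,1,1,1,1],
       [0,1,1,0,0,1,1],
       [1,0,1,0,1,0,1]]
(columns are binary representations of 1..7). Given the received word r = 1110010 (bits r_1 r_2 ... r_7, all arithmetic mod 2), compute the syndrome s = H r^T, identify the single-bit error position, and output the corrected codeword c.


s = (1, 1, 0)^T, error position = 6, corrected codeword c = 1110000

Compute s = H r^T mod 2 one row at a time:
  s_1 = 0 + 0 + 1 + 0 = 1 ≡ 1 (mod 2).
  s_2 = 1 + 1 + 1 + 0 = 3 ≡ 1 (mod 2).
  s_3 = 1 + 1 + 0 + 0 = 2 ≡ 0 (mod 2).
s = (1, 1, 0)^T — this equals column 6 of H (binary 110), so error is at position 6.
Correct: flip bit 6 of r = 1110010 to get c = 1110000.


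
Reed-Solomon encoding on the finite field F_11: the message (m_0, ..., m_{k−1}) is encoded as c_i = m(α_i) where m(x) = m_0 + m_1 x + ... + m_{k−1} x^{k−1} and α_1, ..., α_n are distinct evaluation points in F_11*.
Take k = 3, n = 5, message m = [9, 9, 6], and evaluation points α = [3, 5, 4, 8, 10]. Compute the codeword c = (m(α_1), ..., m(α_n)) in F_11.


c = [2, 6, 9, 3, 6]

Message polynomial: m(x) = 9 + 9·x + 6·x^2 (mod 11).
For each evaluation point α_i, compute m(α_i) mod 11:
  α_1 = 3: Horner steps 6 → 5 → 2, so m(3) = 2.
  α_2 = 5: Horner steps 6 → 6 → 6, so m(5) = 6.
  α_3 = 4: Horner steps 6 → 0 → 9, so m(4) = 9.
  α_4 = 8: Horner steps 6 → 2 → 3, so m(8) = 3.
  α_5 = 10: Horner steps 6 → 3 → 6, so m(10) = 6.
Codeword c = [2, 6, 9, 3, 6] ∈ F_11^5.


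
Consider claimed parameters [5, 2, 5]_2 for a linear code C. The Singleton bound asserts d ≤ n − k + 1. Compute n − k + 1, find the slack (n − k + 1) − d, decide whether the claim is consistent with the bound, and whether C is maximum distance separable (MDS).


Singleton RHS = n − k + 1 = 4, slack = -1, bound violated (no such code; not MDS).

Singleton bound: d ≤ n − k + 1.
Here n = 5, k = 2, so n − k + 1 = 4.
Given d = 5, check d ≤ 4: NO.
Slack = (n − k + 1) − d = -1.
The slack is negative: d = 5 exceeds n − k + 1 = 4 by 1, so the Singleton bound is violated and no linear [5, 2, 5]_2 code can exist. In particular it is not MDS (MDS requires d = n − k + 1 exactly).
Description: the claimed parameters are [5, 2, 5]_2; such a code would be impossible (violates the Singleton bound).


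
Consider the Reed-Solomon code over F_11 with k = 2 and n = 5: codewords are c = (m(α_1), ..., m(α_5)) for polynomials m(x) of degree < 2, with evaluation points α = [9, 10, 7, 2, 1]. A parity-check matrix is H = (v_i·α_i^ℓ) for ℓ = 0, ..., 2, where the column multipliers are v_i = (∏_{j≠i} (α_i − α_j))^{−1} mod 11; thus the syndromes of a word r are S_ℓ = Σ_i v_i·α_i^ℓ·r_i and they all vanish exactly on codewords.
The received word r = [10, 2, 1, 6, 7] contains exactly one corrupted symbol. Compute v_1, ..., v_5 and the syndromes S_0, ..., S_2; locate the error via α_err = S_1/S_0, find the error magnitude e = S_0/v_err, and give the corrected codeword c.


S = (10, 1, 10), error at position 2, error magnitude e = 4, c = [10, 9, 1, 6, 7].

Step 1: column multipliers v_i = (∏_{j≠i}(α_i − α_j))^{−1} mod 11.
  i = 1 (α = 9): (9−10)(9−7)(9−2)(9−1) = (−1)·2·7·8 = −112 ≡ 9, so v_1 = 9^{−1} = 5 (mod 11).
  i = 2 (α = 10): (10−9)(10−7)(10−2)(10−1) = 1·3·8·9 = 216 ≡ 7, so v_2 = 7^{−1} = 8 (mod 11).
  i = 3 (α = 7): (7−9)(7−10)(7−2)(7−1) = (−2)·(−3)·5·6 = 180 ≡ 4, so v_3 = 4^{−1} = 3 (mod 11).
  i = 4 (α = 2): (2−9)(2−10)(2−7)(2−1) = (−7)·(−8)·(−5)·1 = −280 ≡ 6, so v_4 = 6^{−1} = 2 (mod 11).
  i = 5 (α = 1): (1−9)(1−10)(1−7)(1−2) = (−8)·(−9)·(−6)·(−1) = 432 ≡ 3, so v_5 = 3^{−1} = 4 (mod 11).
  v = [5, 8, 3, 2, 4].
Step 2: syndromes of r = [10, 2, 1, 6, 7] (all sums mod 11).
  S_0 = Σ v_i r_i = 5·10 + 8·2 + 3·1 + 2·6 + 4·7 = 109 ≡ 10.
  S_1 = Σ v_i α_i r_i = 5·9·10 + 8·10·2 + 3·7·1 + 2·2·6 + 4·1·7 = 683 ≡ 1.
  α_i^2 mod 11 = [4, 1, 5, 4, 1].
  S_2 = Σ v_i α_i^2 r_i = 5·4·10 + 8·1·2 + 3·5·1 + 2·4·6 + 4·1·7 = 307 ≡ 10.
  S = (10, 1, 10) ≠ 0, so r is not a codeword (an error is present).
Step 3: locate the error. For a single error e at position i, S_ℓ = v_i·e·α_i^ℓ, so α_err = S_1/S_0.
  S_0^{−1} = 10^{−1} = 10 (mod 11), so α_err = 1·10 = 10 ≡ 10 = α_2. Error position i = 2.
  Consistency check: S_2/S_1 = 10·1 = 10 ≡ 10 = α_err ✓ (single-error assumption holds).
Step 4: error magnitude e = S_0/v_2 = S_0·∏_{j≠2}(α_2 − α_j) = 10·7 = 70 ≡ 4 (mod 11).
Step 5: correct position 2: c_2 = r_2 − e = 2 − 4 ≡ 9 (mod 11). Hence c = [10, 9, 1, 6, 7].
  Check: interpolating c through the α_i gives m(x) = 8 + 10·x (degree < 2) with m(α_i) = c_i for every i, so c is indeed a codeword.


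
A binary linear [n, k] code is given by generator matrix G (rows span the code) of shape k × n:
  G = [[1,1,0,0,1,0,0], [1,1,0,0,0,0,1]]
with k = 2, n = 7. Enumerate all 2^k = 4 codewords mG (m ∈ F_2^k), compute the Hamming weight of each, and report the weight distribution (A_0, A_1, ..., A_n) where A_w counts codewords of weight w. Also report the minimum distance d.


Weight distribution: A_0 = 1, A_2 = 1, A_3 = 2. Minimum distance d = 2.

Enumerate all 2^2 = 4 messages m ∈ F_2^2.
For each, compute codeword c = mG in F_2^7, then tally its weight.
  m = 00 → c = 0000000, weight = 0.
  m = 10 → c = 1100100, weight = 3.
  m = 01 → c = 1100001, weight = 3.
  m = 11 → c = 0000101, weight = 2.
Tally weights:
  weight 0: 1 codewords.
  weight 2: 1 codewords.
  weight 3: 2 codewords.
Minimum distance d = smallest w > 0 with A_w > 0 = 2.
Sanity: Σ A_w = 4 = 2^2 = 4 ✓.


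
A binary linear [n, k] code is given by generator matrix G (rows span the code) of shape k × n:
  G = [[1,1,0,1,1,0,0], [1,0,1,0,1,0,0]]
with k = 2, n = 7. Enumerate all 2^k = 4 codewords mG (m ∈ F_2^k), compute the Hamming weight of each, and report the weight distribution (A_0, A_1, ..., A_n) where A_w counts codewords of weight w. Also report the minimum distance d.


Weight distribution: A_0 = 1, A_3 = 2, A_4 = 1. Minimum distance d = 3.

Enumerate all 2^2 = 4 messages m ∈ F_2^2.
For each, compute codeword c = mG in F_2^7, then tally its weight.
  m = 00 → c = 0000000, weight = 0.
  m = 10 → c = 1101100, weight = 4.
  m = 01 → c = 1010100, weight = 3.
  m = 11 → c = 0111000, weight = 3.
Tally weights:
  weight 0: 1 codewords.
  weight 3: 2 codewords.
  weight 4: 1 codewords.
Minimum distance d = smallest w > 0 with A_w > 0 = 3.
Sanity: Σ A_w = 4 = 2^2 = 4 ✓.


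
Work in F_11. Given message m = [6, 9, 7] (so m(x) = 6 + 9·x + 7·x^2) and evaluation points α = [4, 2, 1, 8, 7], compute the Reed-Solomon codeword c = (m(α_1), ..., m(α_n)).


c = [0, 8, 0, 9, 5]

Message polynomial: m(x) = 6 + 9·x + 7·x^2 (mod 11).
For each evaluation point α_i, compute m(α_i) mod 11:
  α_1 = 4: Horner steps 7 → 4 → 0, so m(4) = 0.
  α_2 = 2: Horner steps 7 → 1 → 8, so m(2) = 8.
  α_3 = 1: Horner steps 7 → 5 → 0, so m(1) = 0.
  α_4 = 8: Horner steps 7 → 10 → 9, so m(8) = 9.
  α_5 = 7: Horner steps 7 → 3 → 5, so m(7) = 5.
Codeword c = [0, 8, 0, 9, 5] ∈ F_11^5.


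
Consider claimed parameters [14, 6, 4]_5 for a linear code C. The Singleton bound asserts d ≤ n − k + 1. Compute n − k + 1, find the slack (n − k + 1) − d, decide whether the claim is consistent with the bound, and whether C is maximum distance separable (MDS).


Singleton RHS = n − k + 1 = 9, slack = 5, bound satisfied, not MDS.

Singleton bound: d ≤ n − k + 1.
Here n = 14, k = 6, so n − k + 1 = 9.
Given d = 4, check d ≤ 9: YES.
Slack = (n − k + 1) − d = 5.
The code is NOT MDS (slack = 5 > 0).
Description: the claimed parameters are [14, 6, 4]_5; such a code would be non-MDS.


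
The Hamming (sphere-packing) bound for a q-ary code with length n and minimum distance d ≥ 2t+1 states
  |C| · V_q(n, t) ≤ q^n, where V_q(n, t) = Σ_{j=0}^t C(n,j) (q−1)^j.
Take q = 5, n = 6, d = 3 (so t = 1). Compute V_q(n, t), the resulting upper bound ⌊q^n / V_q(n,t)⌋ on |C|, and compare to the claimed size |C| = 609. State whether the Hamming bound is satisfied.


V_q(n, t) = 25, q^n = 15625, Hamming bound = 625, |C| = 609 ≤ bound (satisfied).

Step 1: Compute V_q(n, t) = Σ_{j=0}^1 C(n, j) (q−1)^j.
  j = 0: C(6,0)·(4)^0 = 1·1 = 1.
  j = 1: C(6,1)·(4)^1 = 6·4 = 24.
  V_q(n, t) = 1 + 24 = 25.
Step 2: q^n = 5^6 = 15625.
Step 3: Hamming bound ⌊q^n / V_q(n,t)⌋ = ⌊15625/25⌋ = 625.
Step 4: Compare |C| = 609 to 625: satisfied.
The claimed |C| lies below the Hamming bound.


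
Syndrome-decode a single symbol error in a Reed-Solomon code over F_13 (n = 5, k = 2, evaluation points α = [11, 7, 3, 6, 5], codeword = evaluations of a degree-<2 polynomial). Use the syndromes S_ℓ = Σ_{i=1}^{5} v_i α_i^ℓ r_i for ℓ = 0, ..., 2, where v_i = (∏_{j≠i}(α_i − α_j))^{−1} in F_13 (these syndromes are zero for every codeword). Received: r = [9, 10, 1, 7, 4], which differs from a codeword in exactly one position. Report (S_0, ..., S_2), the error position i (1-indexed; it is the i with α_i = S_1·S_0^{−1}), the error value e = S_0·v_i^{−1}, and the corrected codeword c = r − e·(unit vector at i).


S = (12, 10, 4), error at position 3, error magnitude e = 3, c = [9, 10, 11, 7, 4].

Step 1: column multipliers v_i = (∏_{j≠i}(α_i − α_j))^{−1} mod 13.
  i = 1 (α = 11): (11−7)(11−3)(11−6)(11−5) = 4·8·5·6 = 960 ≡ 11, so v_1 = 11^{−1} = 6 (mod 13).
  i = 2 (α = 7): (7−11)(7−3)(7−6)(7−5) = (−4)·4·1·2 = −32 ≡ 7, so v_2 = 7^{−1} = 2 (mod 13).
  i = 3 (α = 3): (3−11)(3−7)(3−6)(3−5) = (−8)·(−4)·(−3)·(−2) = 192 ≡ 10, so v_3 = 10^{−1} = 4 (mod 13).
  i = 4 (α = 6): (6−11)(6−7)(6−3)(6−5) = (−5)·(−1)·3·1 = 15 ≡ 2, so v_4 = 2^{−1} = 7 (mod 13).
  i = 5 (α = 5): (5−11)(5−7)(5−3)(5−6) = (−6)·(−2)·2·(−1) = −24 ≡ 2, so v_5 = 2^{−1} = 7 (mod 13).
  v = [6, 2, 4, 7, 7].
Step 2: syndromes of r = [9, 10, 1, 7, 4] (all sums mod 13).
  S_0 = Σ v_i r_i = 6·9 + 2·10 + 4·1 + 7·7 + 7·4 = 155 ≡ 12.
  S_1 = Σ v_i α_i r_i = 6·11·9 + 2·7·10 + 4·3·1 + 7·6·7 + 7·5·4 = 1180 ≡ 10.
  α_i^2 mod 13 = [4, 10, 9, 10, 12].
  S_2 = Σ v_i α_i^2 r_i = 6·4·9 + 2·10·10 + 4·9·1 + 7·10·7 + 7·12·4 = 1278 ≡ 4.
  S = (12, 10, 4) ≠ 0, so r is not a codeword (an error is present).
Step 3: locate the error. For a single error e at position i, S_ℓ = v_i·e·α_i^ℓ, so α_err = S_1/S_0.
  S_0^{−1} = 12^{−1} = 12 (mod 13), so α_err = 10·12 = 120 ≡ 3 = α_3. Error position i = 3.
  Consistency check: S_2/S_1 = 4·4 = 16 ≡ 3 = α_err ✓ (single-error assumption holds).
Step 4: error magnitude e = S_0/v_3 = S_0·∏_{j≠3}(α_3 − α_j) = 12·10 = 120 ≡ 3 (mod 13).
Step 5: correct position 3: c_3 = r_3 − e = 1 − 3 ≡ 11 (mod 13). Hence c = [9, 10, 11, 7, 4].
  Check: interpolating c through the α_i gives m(x) = 2 + 3·x (degree < 2) with m(α_i) = c_i for every i, so c is indeed a codeword.


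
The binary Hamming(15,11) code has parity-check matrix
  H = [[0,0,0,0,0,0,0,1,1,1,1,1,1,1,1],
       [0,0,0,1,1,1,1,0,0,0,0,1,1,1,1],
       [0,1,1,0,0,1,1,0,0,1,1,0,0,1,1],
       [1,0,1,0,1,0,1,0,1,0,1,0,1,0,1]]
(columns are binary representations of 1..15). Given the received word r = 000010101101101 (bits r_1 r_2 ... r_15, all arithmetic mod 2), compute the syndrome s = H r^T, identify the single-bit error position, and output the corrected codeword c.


s = (1, 1, 1, 1)^T, error position = 15, corrected codeword c = 000010101101100

Compute s = H r^T mod 2 one row at a time:
  s_1 = 0 + 1 + 1 + 0 + 1 + 1 + 0 + 1 = 5 ≡ 1 (mod 2).
  s_2 = 0 + 1 + 0 + 1 + 1 + 1 + 0 + 1 = 5 ≡ 1 (mod 2).
  s_3 = 0 + 0 + 0 + 1 + 1 + 0 + 0 + 1 = 3 ≡ 1 (mod 2).
  s_4 = 0 + 0 + 1 + 1 + 1 + 0 + 1 + 1 = 5 ≡ 1 (mod 2).
s = (1, 1, 1, 1)^T — this equals column 15 of H (binary 1111), so error is at position 15.
Correct: flip bit 15 of r = 000010101101101 to get c = 000010101101100.


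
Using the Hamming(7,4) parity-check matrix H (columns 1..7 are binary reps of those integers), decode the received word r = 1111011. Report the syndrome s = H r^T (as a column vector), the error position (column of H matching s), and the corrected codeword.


s = (1, 0, 1)^T, error position = 5, corrected codeword c = 1111111

Compute s = H r^T mod 2 one row at a time:
  s_1 = 1 + 0 + 1 + 1 = 3 ≡ 1 (mod 2).
  s_2 = 1 + 1 + 1 + 1 = 4 ≡ 0 (mod 2).
  s_3 = 1 + 1 + 0 + 1 = 3 ≡ 1 (mod 2).
s = (1, 0, 1)^T — this equals column 5 of H (binary 101), so error is at position 5.
Correct: flip bit 5 of r = 1111011 to get c = 1111111.


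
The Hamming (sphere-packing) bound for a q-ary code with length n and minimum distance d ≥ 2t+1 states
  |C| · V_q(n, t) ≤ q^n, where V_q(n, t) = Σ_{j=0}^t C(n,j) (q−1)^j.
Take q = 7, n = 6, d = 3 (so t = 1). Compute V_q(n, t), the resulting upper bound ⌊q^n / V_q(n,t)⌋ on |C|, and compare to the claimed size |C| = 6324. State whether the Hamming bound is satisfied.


V_q(n, t) = 37, q^n = 117649, Hamming bound = 3179, |C| = 6324 > bound (violated).

Step 1: Compute V_q(n, t) = Σ_{j=0}^1 C(n, j) (q−1)^j.
  j = 0: C(6,0)·(6)^0 = 1·1 = 1.
  j = 1: C(6,1)·(6)^1 = 6·6 = 36.
  V_q(n, t) = 1 + 36 = 37.
Step 2: q^n = 7^6 = 117649.
Step 3: Hamming bound ⌊q^n / V_q(n,t)⌋ = ⌊117649/37⌋ = 3179.
Step 4: Compare |C| = 6324 to 3179: violated.
The claimed |C| lies above the Hamming bound, so no 7-ary code of length 6 with d ≥ 3 can have 6324 codewords.
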